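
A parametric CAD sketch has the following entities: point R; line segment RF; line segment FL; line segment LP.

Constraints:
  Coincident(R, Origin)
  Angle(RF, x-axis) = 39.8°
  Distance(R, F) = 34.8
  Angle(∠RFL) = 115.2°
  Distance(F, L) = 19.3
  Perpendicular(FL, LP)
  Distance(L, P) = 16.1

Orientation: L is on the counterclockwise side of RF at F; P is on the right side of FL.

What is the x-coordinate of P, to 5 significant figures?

37.451

R is at the origin; RF runs at 39.8° with length 34.8, so F = 34.8·(cos 39.8°, sin 39.8°) = (26.736, 22.276). ∠RFL = 115.2°, so FL runs at 39.8° + (180° − 115.2°) = 104.60° from the x-axis; with |FL| = 19.3, L = F + 19.3·(cos 104.60°, sin 104.60°) = (21.871, 40.953). FL ⟂ LP; with |LP| = 16.1 on the right of FL, P = L + 16.1·(0.96771, 0.25207) = (37.451, 45.011). So P.x = 37.451.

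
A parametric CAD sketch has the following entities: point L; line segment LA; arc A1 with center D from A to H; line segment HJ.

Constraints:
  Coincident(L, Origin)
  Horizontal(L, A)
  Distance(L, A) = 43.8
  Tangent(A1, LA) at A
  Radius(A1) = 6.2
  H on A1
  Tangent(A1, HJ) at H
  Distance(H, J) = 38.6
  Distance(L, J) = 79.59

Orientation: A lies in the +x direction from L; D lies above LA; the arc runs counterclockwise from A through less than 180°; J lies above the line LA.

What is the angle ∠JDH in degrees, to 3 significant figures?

80.9°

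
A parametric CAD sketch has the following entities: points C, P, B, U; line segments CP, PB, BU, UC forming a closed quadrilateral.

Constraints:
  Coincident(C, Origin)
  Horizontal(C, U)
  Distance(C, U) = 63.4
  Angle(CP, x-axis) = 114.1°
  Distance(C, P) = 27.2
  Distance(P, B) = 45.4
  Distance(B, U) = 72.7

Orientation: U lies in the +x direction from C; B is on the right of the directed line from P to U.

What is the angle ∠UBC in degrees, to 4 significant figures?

56.29°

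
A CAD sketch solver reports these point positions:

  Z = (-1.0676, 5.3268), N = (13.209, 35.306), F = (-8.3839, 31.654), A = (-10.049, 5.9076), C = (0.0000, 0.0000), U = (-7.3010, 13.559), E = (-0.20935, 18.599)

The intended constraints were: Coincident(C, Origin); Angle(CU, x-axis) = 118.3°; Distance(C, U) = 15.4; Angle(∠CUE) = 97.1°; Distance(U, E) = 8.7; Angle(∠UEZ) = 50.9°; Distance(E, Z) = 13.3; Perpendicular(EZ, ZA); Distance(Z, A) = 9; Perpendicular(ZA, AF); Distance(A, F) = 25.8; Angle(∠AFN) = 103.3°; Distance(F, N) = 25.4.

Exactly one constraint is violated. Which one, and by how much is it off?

Distance(F, N) = 25.4 — off by 3.50.

C = (0.00, 0.00) ✓; CU at 118.3° ✓; |CU| = 15.40 ✓; ∠CUE = 97.10° ✓; |UE| = 8.700 ✓; ∠UEZ = 50.90° ✓; |EZ| = 13.30 ✓; ∠(EZ, ZA) = 90.00° ✓; |ZA| = 9.000 ✓; ∠(ZA, AF) = 90.00° ✓; |AF| = 25.80 ✓; ∠AFN = 103.3° ✓; |FN| = 21.90 ✗.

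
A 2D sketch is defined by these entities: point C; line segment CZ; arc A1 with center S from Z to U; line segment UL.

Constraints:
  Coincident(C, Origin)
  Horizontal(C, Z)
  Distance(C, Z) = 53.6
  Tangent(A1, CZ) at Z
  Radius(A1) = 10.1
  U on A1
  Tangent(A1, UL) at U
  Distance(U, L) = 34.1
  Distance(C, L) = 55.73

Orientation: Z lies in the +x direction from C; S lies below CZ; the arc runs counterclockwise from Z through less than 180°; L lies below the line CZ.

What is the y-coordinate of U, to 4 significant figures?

-8.144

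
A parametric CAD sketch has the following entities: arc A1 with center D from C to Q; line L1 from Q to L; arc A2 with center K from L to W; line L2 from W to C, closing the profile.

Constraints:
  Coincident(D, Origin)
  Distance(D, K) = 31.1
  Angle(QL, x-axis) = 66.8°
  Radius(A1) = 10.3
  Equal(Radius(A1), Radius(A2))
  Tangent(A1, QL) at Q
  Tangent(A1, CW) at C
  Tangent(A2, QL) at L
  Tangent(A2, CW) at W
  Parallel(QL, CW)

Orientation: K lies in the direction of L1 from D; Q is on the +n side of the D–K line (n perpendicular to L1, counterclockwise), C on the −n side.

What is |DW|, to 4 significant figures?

32.76

The slot axis is L1's direction at 66.8°, so u = (cos 66.8°, sin 66.8°) = (0.3939, 0.9191) and n = (−sin 66.8°, cos 66.8°) = (-0.9191, 0.3939). D is at the origin and K lies 31.1 along u from D, so K = 31.1·u = (12.25, 28.59). Tangency of A1 to both parallel lines with radius 10.3 puts Q and C at D ± 10.3·n: Q = (-9.467, 4.058), C = (9.467, -4.058). Equal radii place L and W the same way about K: L = K + 10.3·n = (2.784, 32.64), W = K − 10.3·n = (21.72, 24.53). Then |DW| = |W − D| = 32.76.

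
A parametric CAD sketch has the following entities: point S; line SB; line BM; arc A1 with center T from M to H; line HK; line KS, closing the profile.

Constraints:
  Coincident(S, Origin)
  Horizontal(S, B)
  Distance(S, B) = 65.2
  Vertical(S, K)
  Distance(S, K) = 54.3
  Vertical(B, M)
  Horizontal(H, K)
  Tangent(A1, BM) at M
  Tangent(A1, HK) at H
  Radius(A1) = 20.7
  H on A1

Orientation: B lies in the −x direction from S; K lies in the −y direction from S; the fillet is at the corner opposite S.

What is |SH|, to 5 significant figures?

70.205

S is at the origin; S and B share the same y with |SB| = 65.2 and B on the −x side, so B = (-65.200, 0.0000). S and K share the same x with |SK| = 54.3 and K on the −y side, so K = (0.0000, -54.300). The virtual corner opposite S is at (-65.200, -54.300). Tangency of A1 to BM means the radius TM is perpendicular to BM and A1 meets HK tangentially, so TH is at right angles to HK, with radius 20.7, so the center T sits 20.7 in from both sides at T = (-44.500, -33.600). That places the tangent points at M = (-65.200, -33.600) on BM and H = (-44.500, -54.300) on HK. Then |SH| = |H − S| = 70.205.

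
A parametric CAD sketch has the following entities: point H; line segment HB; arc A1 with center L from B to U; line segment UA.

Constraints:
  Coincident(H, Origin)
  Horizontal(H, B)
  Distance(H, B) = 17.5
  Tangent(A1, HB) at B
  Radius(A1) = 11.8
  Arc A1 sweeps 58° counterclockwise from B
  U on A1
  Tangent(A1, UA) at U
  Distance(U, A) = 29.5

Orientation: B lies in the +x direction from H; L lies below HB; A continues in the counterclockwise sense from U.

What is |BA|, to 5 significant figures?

39.894

On A1, B sits at bearing 90° from L; a 58° counterclockwise sweep puts U at bearing 148°, so U = L + 11.8·(cos 148°, sin 148°) = (7.4930, -5.5470). Since A1 is tangent to UA there, LU ⟂ UA, so UA runs along (−sin 148°, cos 148°); with |UA| = 29.5, A = (-8.1396, -30.564). Then |BA| = |A − B| = 39.894.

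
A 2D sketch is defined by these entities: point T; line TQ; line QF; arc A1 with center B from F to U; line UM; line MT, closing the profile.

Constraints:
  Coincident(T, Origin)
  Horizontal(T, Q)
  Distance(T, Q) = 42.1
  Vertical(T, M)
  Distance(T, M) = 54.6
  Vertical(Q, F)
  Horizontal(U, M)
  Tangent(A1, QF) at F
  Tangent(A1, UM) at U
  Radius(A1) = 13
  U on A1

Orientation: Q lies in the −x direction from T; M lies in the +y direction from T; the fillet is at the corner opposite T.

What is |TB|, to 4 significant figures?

50.77

T is at the origin; TQ is horizontal with |TQ| = 42.1 and Q on the −x side, so Q = (-42.10, 0.000). TM is vertical with |TM| = 54.6 and M on the +y side, so M = (0.000, 54.60). The virtual corner opposite T is at (-42.10, 54.60). Tangency of A1 to QF means the radius BF is perpendicular to QF and since A1 is tangent to UM there, BU ⟂ UM, with radius 13.0, so the center B sits 13.0 in from both sides at B = (-29.10, 41.60). Then |TB| = |B − T| = 50.77.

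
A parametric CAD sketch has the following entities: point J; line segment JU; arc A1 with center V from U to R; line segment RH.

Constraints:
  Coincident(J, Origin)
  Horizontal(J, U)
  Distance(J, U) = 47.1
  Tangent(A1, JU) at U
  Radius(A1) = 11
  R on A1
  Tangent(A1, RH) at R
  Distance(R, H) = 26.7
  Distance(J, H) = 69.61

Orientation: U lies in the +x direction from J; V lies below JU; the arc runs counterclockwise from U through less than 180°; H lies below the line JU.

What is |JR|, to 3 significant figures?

43.8

Checks: J.y = 0.00, U.y = 0.00 ✓; |VU| = 11.00 ✓; |VR| = 11.00 ✓; ∠(VR, RH) = 90.00° ✓; |RH| = 26.70 ✓; |JH| = 69.61 ✓.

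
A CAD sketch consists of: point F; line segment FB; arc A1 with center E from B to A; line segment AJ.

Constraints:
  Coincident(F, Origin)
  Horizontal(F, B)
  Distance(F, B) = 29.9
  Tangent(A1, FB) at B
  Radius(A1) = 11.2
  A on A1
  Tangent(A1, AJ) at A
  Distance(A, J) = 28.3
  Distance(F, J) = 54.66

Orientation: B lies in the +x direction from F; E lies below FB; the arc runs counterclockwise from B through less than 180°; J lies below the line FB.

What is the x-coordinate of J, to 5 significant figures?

36.167

F is at the origin; FB is horizontal with |FB| = 29.9 and B on the +x side, so B = (29.900, 0.0000). Tangency of A1 to FB means the radius EB is perpendicular to FB, so E = B + (0, -11.2) = (29.900, -11.200). Since EA ⟂ AJ (tangency), |EJ| = √(11.2² + 28.3²) = 30.436 regardless of where A sits on A1. So J lies on both circle(F, 54.66) and circle(E, 30.436); the below-FB intersection is J = (36.167, -40.983). A is the foot of the tangent from J: A = (20.558, -17.378).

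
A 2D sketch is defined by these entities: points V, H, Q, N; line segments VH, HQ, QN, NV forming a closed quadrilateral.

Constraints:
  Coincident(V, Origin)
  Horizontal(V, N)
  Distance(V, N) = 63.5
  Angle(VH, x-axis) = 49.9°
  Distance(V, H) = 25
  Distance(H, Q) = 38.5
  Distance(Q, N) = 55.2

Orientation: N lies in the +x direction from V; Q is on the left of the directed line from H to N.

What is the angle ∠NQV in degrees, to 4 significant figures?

64.25°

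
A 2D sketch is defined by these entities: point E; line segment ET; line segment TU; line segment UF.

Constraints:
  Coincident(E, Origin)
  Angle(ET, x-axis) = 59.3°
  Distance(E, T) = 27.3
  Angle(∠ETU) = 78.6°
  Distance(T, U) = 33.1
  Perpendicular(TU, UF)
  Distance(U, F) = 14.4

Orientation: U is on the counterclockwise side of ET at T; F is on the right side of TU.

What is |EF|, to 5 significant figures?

49.616

E is at the origin; ET runs at 59.3° with length 27.3, so T = 27.3·(cos 59.3°, sin 59.3°) = (13.938, 23.474). ∠ETU = 78.6°, so TU runs at 59.3° + (180° − 78.6°) = 160.70° from the x-axis; with |TU| = 33.1, U = T + 33.1·(cos 160.70°, sin 160.70°) = (-17.302, 34.414). TU is perpendicular to UF; with |UF| = 14.4 on the right of TU, F = U + 14.4·(0.33051, 0.94380) = (-12.543, 48.005). Then |EF| = |F − E| = 49.616.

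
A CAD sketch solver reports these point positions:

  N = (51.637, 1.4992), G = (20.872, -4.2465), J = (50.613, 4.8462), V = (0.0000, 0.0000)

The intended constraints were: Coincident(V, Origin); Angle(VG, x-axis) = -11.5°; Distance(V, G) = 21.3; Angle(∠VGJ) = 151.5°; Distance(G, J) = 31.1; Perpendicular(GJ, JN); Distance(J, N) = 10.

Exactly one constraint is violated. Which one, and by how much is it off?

Distance(J, N) = 10 — off by 6.50.

V = (0.00, 0.00) ✓; VG at -11.50° ✓; |VG| = 21.30 ✓; ∠VGJ = 151.5° ✓; |GJ| = 31.10 ✓; ∠(GJ, JN) = 89.99° ✓; |JN| = 3.500 ✗.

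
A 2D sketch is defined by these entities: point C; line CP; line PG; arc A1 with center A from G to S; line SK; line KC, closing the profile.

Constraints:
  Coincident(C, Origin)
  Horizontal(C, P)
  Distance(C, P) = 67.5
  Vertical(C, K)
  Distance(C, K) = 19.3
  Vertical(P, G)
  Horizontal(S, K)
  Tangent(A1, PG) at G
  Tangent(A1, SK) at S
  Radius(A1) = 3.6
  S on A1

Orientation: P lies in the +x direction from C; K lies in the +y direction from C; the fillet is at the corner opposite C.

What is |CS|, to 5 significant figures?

66.751

C is at the origin; C and P share the same y with |CP| = 67.5 and P on the +x side, so P = (67.500, 0.0000). C and K share the same x with |CK| = 19.3 and K on the +y side, so K = (0.0000, 19.300). The virtual corner opposite C is at (67.500, 19.300). Since A1 is tangent to PG there, AG ⟂ PG and A1 meets SK tangentially, so AS is at right angles to SK, with radius 3.6, so the center A sits 3.6 in from both sides at A = (63.900, 15.700). That places the tangent points at G = (67.500, 15.700) on PG and S = (63.900, 19.300) on SK. Then |CS| = |S − C| = 66.751.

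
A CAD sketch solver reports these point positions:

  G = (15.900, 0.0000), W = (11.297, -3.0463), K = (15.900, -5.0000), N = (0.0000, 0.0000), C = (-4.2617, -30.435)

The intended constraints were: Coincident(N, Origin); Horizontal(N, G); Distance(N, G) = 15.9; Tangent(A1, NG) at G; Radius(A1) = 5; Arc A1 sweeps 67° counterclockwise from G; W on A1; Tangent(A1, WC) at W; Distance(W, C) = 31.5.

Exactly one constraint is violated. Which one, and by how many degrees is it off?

Tangent(A1, WC) at W — off by 6.60°.

N = (0.00, 0.00) ✓; N.y = 0.00, G.y = 0.00 ✓; |NG| = 15.90 ✓; ∠(KG, GN) = 90.00° ✓; |KG| = 5.000 ✓; bearing(K→W) − bearing(K→G) = 67.00° ✓; |KW| = 5.000 ✓; ∠(KW, WC) = 96.60° ✗; |WC| = 31.50 ✓.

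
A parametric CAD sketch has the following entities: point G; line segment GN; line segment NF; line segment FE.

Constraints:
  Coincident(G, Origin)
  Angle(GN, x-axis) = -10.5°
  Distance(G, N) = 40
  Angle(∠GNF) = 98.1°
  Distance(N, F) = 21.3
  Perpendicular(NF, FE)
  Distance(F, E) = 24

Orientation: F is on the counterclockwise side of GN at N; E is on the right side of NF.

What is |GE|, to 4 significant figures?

69.07

G is at the origin; GN runs at -10.5° with length 40.0, so N = 40.0·(cos -10.5°, sin -10.5°) = (39.33, -7.289). ∠GNF = 98.1°, so NF runs at -10.5° + (180° − 98.1°) = 71.40° from the x-axis; with |NF| = 21.3, F = N + 21.3·(cos 71.40°, sin 71.40°) = (46.12, 12.90). NF ⟂ FE; with |FE| = 24.0 on the right of NF, E = F + 24.0·(0.9478, -0.3190) = (68.87, 5.243). Then |GE| = |E − G| = 69.07.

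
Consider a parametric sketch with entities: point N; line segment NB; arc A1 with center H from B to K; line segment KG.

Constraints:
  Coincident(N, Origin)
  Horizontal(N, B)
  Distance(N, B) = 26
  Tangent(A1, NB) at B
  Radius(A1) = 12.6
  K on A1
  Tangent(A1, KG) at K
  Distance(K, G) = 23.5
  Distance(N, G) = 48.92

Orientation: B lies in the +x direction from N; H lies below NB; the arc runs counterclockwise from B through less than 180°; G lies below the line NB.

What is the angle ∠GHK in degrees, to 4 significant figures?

61.80°

N is at the origin; NB is horizontal with |NB| = 26.0 and B on the +x side, so B = (26.00, 0.000). Since A1 is tangent to NB there, HB ⟂ NB, so H = B + (0, -12.6) = (26.00, -12.60). Since HK ⟂ KG (tangency), |HG| = √(12.6² + 23.5²) = 26.66 regardless of where K sits on A1. So G lies on both circle(N, 48.92) and circle(H, 26.66); the below-NB intersection is G = (29.48, -39.04). K is the foot of the tangent from G: K = (15.77, -19.95).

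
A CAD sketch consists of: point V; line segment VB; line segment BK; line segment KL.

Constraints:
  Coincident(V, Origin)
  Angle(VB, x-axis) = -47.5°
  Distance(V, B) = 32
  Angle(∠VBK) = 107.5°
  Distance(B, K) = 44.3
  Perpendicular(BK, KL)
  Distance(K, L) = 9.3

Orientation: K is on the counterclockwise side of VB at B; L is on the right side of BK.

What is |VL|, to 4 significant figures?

67.03

∠VBK = 107.5°, so BK runs at -47.5° + (180° − 107.5°) = 25.00° from the x-axis; with |BK| = 44.3, K = B + 44.3·(cos 25.00°, sin 25.00°) = (61.77, -4.871). BK ⟂ KL; with |KL| = 9.3 on the right of BK, L = K + 9.3·(0.4226, -0.9063) = (65.70, -13.30). Then |VL| = |L − V| = 67.03.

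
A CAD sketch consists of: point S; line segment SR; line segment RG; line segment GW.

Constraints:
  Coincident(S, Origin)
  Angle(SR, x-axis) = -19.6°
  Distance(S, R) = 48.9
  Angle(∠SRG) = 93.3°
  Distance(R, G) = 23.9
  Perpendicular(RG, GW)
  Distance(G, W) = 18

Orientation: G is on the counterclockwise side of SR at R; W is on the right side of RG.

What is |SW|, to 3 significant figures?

72.0

∠SRG = 93.3°, so RG runs at -19.6° + (180° − 93.3°) = 67.1° from the x-axis; with |RG| = 23.9, G = R + 23.9·(cos 67.1°, sin 67.1°) = (55.4, 5.61). RG is perpendicular to GW; with |GW| = 18.0 on the right of RG, W = G + 18.0·(0.921, -0.389) = (71.9, -1.39). Then |SW| = |W − S| = 72.0.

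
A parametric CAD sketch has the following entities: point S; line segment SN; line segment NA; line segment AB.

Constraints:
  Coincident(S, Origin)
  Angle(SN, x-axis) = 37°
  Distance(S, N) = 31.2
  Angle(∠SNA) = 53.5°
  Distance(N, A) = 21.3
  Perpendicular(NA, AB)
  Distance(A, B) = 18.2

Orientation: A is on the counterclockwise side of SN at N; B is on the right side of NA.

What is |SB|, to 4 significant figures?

43.37

S is at the origin; SN runs at 37.0° with length 31.2, so N = 31.2·(cos 37.0°, sin 37.0°) = (24.92, 18.78). ∠SNA = 53.5°, so NA runs at 37.0° + (180° − 53.5°) = 163.5° from the x-axis; with |NA| = 21.3, A = N + 21.3·(cos 163.5°, sin 163.5°) = (4.495, 24.83). NA is perpendicular to AB; with |AB| = 18.2 on the right of NA, B = A + 18.2·(0.2840, 0.9588) = (9.664, 42.28). Then |SB| = |B − S| = 43.37.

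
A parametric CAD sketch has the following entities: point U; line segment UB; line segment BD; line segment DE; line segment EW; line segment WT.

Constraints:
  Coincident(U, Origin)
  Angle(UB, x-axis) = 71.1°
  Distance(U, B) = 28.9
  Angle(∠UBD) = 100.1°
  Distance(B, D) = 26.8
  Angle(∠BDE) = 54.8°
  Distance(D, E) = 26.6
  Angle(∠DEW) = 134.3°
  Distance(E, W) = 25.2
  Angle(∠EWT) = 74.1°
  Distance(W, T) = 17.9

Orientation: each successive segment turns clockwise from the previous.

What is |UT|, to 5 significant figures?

21.430

∠DEW = 134.3° gives EW at -179.70° from the x-axis; with |EW| = 25.2, W = (-7.8318, 3.9755). ∠EWT = 74.1° gives WT at 74.400° from the x-axis; with |WT| = 17.9, T = (-3.0182, 21.216). Then |UT| = |T − U| = 21.430.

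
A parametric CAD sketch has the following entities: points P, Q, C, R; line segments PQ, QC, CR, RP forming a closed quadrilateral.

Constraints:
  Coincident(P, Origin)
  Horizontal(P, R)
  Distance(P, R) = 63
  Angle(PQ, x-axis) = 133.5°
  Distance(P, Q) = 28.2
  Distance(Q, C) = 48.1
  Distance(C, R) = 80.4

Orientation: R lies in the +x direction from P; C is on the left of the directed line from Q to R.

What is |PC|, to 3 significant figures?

60.1

Checks: P = (0.00, 0.00) ✓; |QC| = 48.10 ✓; |CR| = 80.40 ✓.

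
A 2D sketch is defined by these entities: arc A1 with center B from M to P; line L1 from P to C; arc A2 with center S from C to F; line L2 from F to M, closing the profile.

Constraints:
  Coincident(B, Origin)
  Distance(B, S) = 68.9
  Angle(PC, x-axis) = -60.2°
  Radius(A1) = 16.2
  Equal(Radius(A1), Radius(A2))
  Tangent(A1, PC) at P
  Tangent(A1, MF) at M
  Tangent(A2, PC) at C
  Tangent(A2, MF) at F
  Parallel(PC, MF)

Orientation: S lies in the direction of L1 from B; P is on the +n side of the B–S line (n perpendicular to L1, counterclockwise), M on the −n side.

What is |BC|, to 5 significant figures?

70.779

Tangency of A1 to both parallel lines with radius 16.2 puts P and M at B ± 16.2·n: P = (14.058, 8.0510), M = (-14.058, -8.0510). Equal radii place C and F the same way about S: C = S + 16.2·n = (48.299, -51.738), F = S − 16.2·n = (20.184, -67.840). Then |BC| = |C − B| = 70.779.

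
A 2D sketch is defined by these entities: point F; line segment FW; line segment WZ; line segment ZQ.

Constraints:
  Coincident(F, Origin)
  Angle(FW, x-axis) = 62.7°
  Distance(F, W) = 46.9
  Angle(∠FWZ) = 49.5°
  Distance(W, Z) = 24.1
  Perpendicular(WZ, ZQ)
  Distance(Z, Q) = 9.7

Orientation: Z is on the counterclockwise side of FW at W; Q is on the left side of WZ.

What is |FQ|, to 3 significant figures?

26.7

F is at the origin; FW runs at 62.7° with length 46.9, so W = 46.9·(cos 62.7°, sin 62.7°) = (21.5, 41.7). ∠FWZ = 49.5°, so WZ runs at 62.7° + (180° − 49.5°) = 193° from the x-axis; with |WZ| = 24.1, Z = W + 24.1·(cos 193°, sin 193°) = (-1.95, 36.2). WZ ⟂ ZQ; with |ZQ| = 9.7 on the left of WZ, Q = Z + 9.7·(0.228, -0.974) = (0.262, 26.7). Then |FQ| = |Q − F| = 26.7.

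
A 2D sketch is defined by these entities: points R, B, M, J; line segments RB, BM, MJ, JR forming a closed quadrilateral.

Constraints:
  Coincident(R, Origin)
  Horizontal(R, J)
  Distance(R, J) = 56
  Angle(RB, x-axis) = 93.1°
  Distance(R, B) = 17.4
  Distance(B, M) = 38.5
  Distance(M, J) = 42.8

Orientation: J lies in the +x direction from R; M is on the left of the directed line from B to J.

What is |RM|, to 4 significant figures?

48.65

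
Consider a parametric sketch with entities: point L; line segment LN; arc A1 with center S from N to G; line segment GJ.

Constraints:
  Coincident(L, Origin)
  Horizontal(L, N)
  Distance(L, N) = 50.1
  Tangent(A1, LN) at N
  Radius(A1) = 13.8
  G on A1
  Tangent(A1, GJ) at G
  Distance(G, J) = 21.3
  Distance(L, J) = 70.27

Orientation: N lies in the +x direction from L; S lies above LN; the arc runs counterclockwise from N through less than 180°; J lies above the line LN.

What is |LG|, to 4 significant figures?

65.74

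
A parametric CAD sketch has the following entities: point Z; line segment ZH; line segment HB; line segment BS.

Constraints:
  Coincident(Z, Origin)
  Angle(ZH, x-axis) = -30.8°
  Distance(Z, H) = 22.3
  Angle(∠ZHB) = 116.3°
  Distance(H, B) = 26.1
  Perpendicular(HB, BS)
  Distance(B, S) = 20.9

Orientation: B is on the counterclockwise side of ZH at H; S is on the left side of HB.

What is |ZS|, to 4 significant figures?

35.99

Z is at the origin; ZH runs at -30.8° with length 22.3, so H = 22.3·(cos -30.8°, sin -30.8°) = (19.15, -11.42). ∠ZHB = 116.3°, so HB runs at -30.8° + (180° − 116.3°) = 32.90° from the x-axis; with |HB| = 26.1, B = H + 26.1·(cos 32.90°, sin 32.90°) = (41.07, 2.758). The perpendicularity gives BS at right angles to HB; with |BS| = 20.9 on the left of HB, S = B + 20.9·(-0.5432, 0.8396) = (29.72, 20.31). Then |ZS| = |S − Z| = 35.99.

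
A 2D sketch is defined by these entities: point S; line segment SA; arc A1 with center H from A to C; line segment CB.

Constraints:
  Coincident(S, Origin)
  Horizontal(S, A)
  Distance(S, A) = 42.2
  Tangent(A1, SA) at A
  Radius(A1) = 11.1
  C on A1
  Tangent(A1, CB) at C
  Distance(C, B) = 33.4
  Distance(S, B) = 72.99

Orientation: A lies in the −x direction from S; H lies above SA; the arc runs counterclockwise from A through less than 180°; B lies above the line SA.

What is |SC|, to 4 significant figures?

39.98

Checks: S = (0.00, 0.00) ✓; |HC| = 11.10 ✓; ∠(HC, CB) = 90.00° ✓; |CB| = 33.40 ✓; |SB| = 72.99 ✓.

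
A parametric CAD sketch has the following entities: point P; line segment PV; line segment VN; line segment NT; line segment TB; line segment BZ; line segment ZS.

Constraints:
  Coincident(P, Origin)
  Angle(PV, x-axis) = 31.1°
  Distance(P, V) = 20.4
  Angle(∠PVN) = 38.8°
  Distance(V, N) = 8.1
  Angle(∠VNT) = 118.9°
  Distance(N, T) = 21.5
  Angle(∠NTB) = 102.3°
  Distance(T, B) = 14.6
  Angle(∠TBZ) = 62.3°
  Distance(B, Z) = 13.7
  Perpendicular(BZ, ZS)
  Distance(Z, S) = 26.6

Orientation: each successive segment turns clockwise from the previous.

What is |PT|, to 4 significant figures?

6.572

P is at the origin; PV runs at 31.1° with length 20.4, so V = (17.47, 10.54). ∠PVN = 38.8° gives VN at -110.1° from the x-axis; with |VN| = 8.1, N = (14.68, 2.931). ∠VNT = 118.9° gives NT at -171.2° from the x-axis; with |NT| = 21.5, T = (-6.563, -0.3586). Then |PT| = |T − P| = 6.572.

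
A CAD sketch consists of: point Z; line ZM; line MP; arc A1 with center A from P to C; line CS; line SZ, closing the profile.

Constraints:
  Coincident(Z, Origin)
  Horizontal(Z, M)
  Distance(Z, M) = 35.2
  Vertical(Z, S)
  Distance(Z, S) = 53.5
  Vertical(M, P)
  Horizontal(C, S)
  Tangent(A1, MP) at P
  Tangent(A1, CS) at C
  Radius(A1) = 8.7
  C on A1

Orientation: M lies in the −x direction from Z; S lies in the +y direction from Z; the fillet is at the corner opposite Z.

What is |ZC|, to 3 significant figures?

59.7

Z is at the origin; ZM is horizontal with |ZM| = 35.2 and M on the −x side, so M = (-35.2, 0.00). ZS is vertical with |ZS| = 53.5 and S on the +y side, so S = (0.00, 53.5). The virtual corner opposite Z is at (-35.2, 53.5). A1 meets MP tangentially, so AP is at right angles to MP and the tangent condition forces AC to be normal to CS, with radius 8.7, so the center A sits 8.7 in from both sides at A = (-26.5, 44.8). That places the tangent points at P = (-35.2, 44.8) on MP and C = (-26.5, 53.5) on CS. Then |ZC| = |C − Z| = 59.7.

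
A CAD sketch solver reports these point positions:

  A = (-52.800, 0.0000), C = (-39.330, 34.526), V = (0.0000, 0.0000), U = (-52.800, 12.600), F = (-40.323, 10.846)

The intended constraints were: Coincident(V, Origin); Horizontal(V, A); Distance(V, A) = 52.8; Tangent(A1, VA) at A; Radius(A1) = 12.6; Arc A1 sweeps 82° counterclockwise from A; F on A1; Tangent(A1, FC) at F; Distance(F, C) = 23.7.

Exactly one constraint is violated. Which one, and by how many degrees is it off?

Tangent(A1, FC) at F — off by 5.60°.

V = (0.00, 0.00) ✓; V.y = 0.00, A.y = 0.00 ✓; |VA| = 52.80 ✓; ∠(UA, AV) = 90.00° ✓; |UA| = 12.60 ✓; bearing(U→F) − bearing(U→A) = 82.00° ✓; |UF| = 12.60 ✓; ∠(UF, FC) = 84.40° ✗; |FC| = 23.70 ✓.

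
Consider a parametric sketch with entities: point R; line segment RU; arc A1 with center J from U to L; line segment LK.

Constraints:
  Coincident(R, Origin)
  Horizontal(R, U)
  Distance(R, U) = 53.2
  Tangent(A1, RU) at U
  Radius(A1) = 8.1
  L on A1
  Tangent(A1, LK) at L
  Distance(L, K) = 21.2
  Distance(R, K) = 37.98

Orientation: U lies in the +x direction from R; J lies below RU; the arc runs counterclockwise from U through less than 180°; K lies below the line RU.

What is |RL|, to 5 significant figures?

47.208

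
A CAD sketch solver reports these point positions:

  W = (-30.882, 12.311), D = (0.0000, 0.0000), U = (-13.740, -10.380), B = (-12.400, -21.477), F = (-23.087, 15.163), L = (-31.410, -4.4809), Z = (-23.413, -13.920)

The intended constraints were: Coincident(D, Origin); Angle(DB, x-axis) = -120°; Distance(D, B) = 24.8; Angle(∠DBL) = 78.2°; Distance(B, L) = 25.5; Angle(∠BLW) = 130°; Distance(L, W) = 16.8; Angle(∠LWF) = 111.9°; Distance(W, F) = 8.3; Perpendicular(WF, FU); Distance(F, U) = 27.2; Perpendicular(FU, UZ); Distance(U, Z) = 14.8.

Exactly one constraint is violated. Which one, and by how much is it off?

Distance(U, Z) = 14.8 — off by 4.50.

D = (0.00, 0.00) ✓; DB at -120.0° ✓; |DB| = 24.80 ✓; ∠DBL = 78.20° ✓; |BL| = 25.50 ✓; ∠BLW = 130.0° ✓; |LW| = 16.80 ✓; ∠LWF = 111.9° ✓; |WF| = 8.300 ✓; ∠(WF, FU) = 90.00° ✓; |FU| = 27.20 ✓; ∠(FU, UZ) = 90.00° ✓; |UZ| = 10.30 ✗.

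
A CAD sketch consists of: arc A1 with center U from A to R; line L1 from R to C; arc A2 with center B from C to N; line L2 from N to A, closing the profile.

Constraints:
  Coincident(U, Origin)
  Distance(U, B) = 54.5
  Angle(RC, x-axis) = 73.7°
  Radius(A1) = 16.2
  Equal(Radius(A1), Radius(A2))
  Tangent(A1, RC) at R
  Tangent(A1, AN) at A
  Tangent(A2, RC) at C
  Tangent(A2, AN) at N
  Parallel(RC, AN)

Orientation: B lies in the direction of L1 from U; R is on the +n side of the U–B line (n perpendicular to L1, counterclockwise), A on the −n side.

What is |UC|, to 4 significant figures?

56.86

The slot axis is L1's direction at 73.7°, so u = (cos 73.7°, sin 73.7°) = (0.2807, 0.9598) and n = (−sin 73.7°, cos 73.7°) = (-0.9598, 0.2807). U is at the origin and B lies 54.5 along u from U, so B = 54.5·u = (15.30, 52.31). Tangency of A1 to both parallel lines with radius 16.2 puts R and A at U ± 16.2·n: R = (-15.55, 4.547), A = (15.55, -4.547). Equal radii place C and N the same way about B: C = B + 16.2·n = (-0.2525, 56.86), N = B − 16.2·n = (30.85, 47.76). Then |UC| = |C − U| = 56.86.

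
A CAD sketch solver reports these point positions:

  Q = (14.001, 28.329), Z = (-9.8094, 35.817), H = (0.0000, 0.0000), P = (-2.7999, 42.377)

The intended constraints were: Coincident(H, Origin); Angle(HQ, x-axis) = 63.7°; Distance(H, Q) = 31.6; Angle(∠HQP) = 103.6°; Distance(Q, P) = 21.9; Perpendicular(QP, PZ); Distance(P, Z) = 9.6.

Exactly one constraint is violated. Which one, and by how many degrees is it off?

Perpendicular(QP, PZ) — off by 7.00°.

H = (0.00, 0.00) ✓; HQ at 63.70° ✓; |HQ| = 31.60 ✓; ∠HQP = 103.6° ✓; |QP| = 21.90 ✓; ∠(QP, PZ) = 83.00° ✗; |PZ| = 9.600 ✓.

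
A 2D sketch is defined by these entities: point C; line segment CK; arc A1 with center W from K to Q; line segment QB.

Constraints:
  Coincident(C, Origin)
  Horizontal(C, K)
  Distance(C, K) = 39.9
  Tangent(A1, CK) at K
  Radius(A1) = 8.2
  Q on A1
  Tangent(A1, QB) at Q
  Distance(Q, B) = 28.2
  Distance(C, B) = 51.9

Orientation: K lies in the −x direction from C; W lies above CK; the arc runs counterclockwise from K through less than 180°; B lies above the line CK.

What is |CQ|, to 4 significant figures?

33.17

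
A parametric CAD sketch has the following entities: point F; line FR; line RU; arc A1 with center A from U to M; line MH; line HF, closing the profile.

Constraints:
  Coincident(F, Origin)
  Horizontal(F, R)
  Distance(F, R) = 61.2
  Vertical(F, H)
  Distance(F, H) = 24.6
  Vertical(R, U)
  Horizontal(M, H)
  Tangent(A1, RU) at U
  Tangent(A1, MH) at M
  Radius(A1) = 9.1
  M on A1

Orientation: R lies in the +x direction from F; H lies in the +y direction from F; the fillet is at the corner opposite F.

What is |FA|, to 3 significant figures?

54.4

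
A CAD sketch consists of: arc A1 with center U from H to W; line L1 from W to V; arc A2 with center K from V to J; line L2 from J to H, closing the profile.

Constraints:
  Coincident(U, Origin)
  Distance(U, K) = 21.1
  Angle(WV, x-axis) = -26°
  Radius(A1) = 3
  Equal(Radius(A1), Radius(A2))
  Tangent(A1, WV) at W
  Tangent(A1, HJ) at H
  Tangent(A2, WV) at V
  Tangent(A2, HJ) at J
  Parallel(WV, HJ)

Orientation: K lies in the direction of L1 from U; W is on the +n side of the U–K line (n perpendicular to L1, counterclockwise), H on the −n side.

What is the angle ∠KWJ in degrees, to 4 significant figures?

7.782°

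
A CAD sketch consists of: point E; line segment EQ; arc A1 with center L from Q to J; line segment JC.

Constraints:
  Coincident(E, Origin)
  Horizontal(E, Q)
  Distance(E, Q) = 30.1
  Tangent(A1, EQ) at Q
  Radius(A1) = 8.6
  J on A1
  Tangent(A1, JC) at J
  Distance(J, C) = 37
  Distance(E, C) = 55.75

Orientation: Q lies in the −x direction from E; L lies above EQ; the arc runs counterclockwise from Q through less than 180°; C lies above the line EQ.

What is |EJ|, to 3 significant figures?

24.2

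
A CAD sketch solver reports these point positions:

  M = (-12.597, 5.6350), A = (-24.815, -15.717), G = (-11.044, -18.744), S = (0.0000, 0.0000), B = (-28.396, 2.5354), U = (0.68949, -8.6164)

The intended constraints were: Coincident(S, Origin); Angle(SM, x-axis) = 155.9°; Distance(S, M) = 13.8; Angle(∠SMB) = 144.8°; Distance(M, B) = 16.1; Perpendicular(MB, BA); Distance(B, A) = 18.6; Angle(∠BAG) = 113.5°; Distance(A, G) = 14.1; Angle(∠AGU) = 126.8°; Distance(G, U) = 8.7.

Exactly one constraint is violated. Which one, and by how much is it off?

Distance(G, U) = 8.7 — off by 6.80.

S = (0.00, 0.00) ✓; SM at 155.9° ✓; |SM| = 13.80 ✓; ∠SMB = 144.8° ✓; |MB| = 16.10 ✓; ∠(MB, BA) = 90.00° ✓; |BA| = 18.60 ✓; ∠BAG = 113.5° ✓; |AG| = 14.10 ✓; ∠AGU = 126.8° ✓; |GU| = 15.50 ✗.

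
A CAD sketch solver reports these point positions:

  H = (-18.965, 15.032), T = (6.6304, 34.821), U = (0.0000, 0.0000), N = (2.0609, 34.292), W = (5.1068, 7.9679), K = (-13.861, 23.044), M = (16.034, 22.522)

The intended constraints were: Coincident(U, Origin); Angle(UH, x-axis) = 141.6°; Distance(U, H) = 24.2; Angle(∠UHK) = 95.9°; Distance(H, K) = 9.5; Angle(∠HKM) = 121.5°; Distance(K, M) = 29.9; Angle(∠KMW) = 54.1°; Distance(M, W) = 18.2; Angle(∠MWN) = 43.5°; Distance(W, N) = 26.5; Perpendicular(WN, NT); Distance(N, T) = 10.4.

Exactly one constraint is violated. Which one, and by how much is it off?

Distance(N, T) = 10.4 — off by 5.80.

U = (0.00, 0.00) ✓; UH at 141.6° ✓; |UH| = 24.20 ✓; ∠UHK = 95.90° ✓; |HK| = 9.500 ✓; ∠HKM = 121.5° ✓; |KM| = 29.90 ✓; ∠KMW = 54.10° ✓; |MW| = 18.20 ✓; ∠MWN = 43.50° ✓; |WN| = 26.50 ✓; ∠(WN, NT) = 90.00° ✓; |NT| = 4.600 ✗.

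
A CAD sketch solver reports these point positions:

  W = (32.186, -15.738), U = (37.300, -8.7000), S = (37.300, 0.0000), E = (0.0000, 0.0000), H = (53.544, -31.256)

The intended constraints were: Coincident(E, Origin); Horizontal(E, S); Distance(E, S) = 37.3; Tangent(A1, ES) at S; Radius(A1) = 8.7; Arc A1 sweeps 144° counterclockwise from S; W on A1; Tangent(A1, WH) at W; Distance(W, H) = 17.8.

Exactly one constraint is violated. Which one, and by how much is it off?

Distance(W, H) = 17.8 — off by 8.60.

E = (0.00, 0.00) ✓; E.y = 0.00, S.y = 0.00 ✓; |ES| = 37.30 ✓; ∠(US, SE) = 90.00° ✓; |US| = 8.700 ✓; bearing(U→W) − bearing(U→S) = 144.0° ✓; |UW| = 8.700 ✓; ∠(UW, WH) = 90.00° ✓; |WH| = 26.40 ✗.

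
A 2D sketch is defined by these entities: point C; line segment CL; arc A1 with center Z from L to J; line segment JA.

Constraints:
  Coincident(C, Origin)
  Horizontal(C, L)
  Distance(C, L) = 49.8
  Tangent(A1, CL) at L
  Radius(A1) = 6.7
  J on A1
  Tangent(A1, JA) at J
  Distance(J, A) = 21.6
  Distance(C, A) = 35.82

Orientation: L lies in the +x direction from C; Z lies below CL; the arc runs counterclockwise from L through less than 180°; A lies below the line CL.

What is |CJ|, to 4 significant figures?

44.80

C is at the origin; C and L share the same y with |CL| = 49.8 and L on the +x side, so L = (49.80, 0.000). A1 meets CL tangentially, so ZL is at right angles to CL, so Z = L + (0, -6.7) = (49.80, -6.700). Since ZJ ⟂ JA (tangency), |ZA| = √(6.7² + 21.6²) = 22.62 regardless of where J sits on A1. So A lies on both circle(C, 35.82) and circle(Z, 22.62); the below-CL intersection is A = (30.59, -18.64). J is the foot of the tangent from A: J = (44.74, -2.312).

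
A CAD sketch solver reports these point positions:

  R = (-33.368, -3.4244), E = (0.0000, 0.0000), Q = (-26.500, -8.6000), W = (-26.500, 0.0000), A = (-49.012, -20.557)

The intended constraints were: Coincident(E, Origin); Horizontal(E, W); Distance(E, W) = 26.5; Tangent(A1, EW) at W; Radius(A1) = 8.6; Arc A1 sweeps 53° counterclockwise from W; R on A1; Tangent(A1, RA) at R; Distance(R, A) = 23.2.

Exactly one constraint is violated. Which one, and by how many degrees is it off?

Tangent(A1, RA) at R — off by 5.40°.

E = (0.00, 0.00) ✓; E.y = 0.00, W.y = 0.00 ✓; |EW| = 26.50 ✓; ∠(QW, WE) = 90.00° ✓; |QW| = 8.600 ✓; bearing(Q→R) − bearing(Q→W) = 53.00° ✓; |QR| = 8.600 ✓; ∠(QR, RA) = 95.40° ✗; |RA| = 23.20 ✓.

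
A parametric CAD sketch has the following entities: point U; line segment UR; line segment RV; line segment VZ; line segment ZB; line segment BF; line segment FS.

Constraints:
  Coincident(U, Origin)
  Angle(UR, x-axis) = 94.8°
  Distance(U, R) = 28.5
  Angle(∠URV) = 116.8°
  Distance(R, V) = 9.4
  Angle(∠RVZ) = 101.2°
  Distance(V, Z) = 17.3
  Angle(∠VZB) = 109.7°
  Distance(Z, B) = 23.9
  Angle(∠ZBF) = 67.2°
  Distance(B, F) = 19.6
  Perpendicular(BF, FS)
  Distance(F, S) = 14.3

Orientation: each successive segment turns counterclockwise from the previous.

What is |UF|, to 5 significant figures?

15.774

∠VZB = 109.7° gives ZB at -52.900° from the x-axis; with |ZB| = 23.9, B = (-6.1565, -1.6169). ∠ZBF = 67.2° gives BF at 59.900° from the x-axis; with |BF| = 19.6, F = (3.6731, 15.340). Then |UF| = |F − U| = 15.774.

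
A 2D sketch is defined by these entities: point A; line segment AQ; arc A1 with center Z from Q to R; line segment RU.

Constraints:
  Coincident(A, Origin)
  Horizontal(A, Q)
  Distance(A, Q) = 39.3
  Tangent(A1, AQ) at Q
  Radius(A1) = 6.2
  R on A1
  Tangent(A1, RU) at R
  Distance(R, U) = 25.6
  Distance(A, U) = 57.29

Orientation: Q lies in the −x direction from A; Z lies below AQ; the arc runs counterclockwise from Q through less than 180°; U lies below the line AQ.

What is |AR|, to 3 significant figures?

45.8

Checks: |ZQ| = 6.200 ✓; |ZR| = 6.200 ✓; ∠(ZR, RU) = 90.00° ✓; |RU| = 25.60 ✓; |AU| = 57.29 ✓.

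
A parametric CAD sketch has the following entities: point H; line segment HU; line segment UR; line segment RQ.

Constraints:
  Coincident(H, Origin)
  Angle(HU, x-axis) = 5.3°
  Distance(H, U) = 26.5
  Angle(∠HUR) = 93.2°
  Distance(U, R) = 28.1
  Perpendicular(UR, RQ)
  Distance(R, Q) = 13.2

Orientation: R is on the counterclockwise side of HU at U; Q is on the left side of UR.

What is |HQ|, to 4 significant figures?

32.41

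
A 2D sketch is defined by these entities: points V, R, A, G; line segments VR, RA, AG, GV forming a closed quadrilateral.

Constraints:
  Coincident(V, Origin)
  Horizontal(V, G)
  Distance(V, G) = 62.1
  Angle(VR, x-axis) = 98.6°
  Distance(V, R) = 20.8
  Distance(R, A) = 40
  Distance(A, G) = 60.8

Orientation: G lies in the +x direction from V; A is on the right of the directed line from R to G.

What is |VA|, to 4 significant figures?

19.23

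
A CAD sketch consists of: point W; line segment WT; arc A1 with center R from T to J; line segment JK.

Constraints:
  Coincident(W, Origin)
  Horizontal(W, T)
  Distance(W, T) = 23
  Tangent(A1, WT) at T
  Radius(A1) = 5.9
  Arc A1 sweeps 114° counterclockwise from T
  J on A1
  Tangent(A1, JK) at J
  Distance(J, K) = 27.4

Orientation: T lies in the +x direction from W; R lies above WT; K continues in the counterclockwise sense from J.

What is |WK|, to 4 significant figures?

37.53

W is at the origin; W and T share the same y with |WT| = 23.0 and T on the +x side, so T = (23.00, 0.000). A1 meets WT tangentially, so RT is at right angles to WT, so R = T + (0, 5.9) = (23.00, 5.900). On A1, T sits at bearing -90° from R; a 114° counterclockwise sweep puts J at bearing 24°, so J = R + 5.9·(cos 24°, sin 24°) = (28.39, 8.300). Tangency of A1 to JK means the radius RJ is perpendicular to JK, so JK runs along (−sin 24°, cos 24°); with |JK| = 27.4, K = (17.25, 33.33). Then |WK| = |K − W| = 37.53.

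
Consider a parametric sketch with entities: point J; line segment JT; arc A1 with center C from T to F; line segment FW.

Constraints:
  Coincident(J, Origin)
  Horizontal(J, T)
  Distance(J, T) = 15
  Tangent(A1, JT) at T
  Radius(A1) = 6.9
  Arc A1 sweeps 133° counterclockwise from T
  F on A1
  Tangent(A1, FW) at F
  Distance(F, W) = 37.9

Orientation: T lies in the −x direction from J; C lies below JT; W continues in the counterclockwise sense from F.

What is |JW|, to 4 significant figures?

39.75

J is at the origin; JT is horizontal with |JT| = 15.0 and T on the −x side, so T = (-15.00, 0.000). A1 meets JT tangentially, so CT is at right angles to JT, so C = T + (0, -6.9) = (-15.00, -6.900). On A1, T sits at bearing 90° from C; a 133° counterclockwise sweep puts F at bearing 223°, so F = C + 6.9·(cos 223°, sin 223°) = (-20.05, -11.61). A1 meets FW tangentially, so CF is at right angles to FW, so FW runs along (−sin 223°, cos 223°); with |FW| = 37.9, W = (5.801, -39.32). Then |JW| = |W − J| = 39.75.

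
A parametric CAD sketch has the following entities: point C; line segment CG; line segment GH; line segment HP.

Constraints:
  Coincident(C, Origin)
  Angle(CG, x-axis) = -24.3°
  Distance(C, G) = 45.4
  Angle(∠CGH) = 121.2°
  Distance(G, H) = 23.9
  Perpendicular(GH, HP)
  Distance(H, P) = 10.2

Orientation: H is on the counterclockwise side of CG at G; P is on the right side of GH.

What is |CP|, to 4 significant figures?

68.21

C is at the origin; CG runs at -24.3° with length 45.4, so G = 45.4·(cos -24.3°, sin -24.3°) = (41.38, -18.68). ∠CGH = 121.2°, so GH runs at -24.3° + (180° − 121.2°) = 34.50° from the x-axis; with |GH| = 23.9, H = G + 23.9·(cos 34.50°, sin 34.50°) = (61.07, -5.146). GH is perpendicular to HP; with |HP| = 10.2 on the right of GH, P = H + 10.2·(0.5664, -0.8241) = (66.85, -13.55). Then |CP| = |P − C| = 68.21.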